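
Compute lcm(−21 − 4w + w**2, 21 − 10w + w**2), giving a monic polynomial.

63 − 9w − 7w**2 + w**3

Repeated division with remainder:
  w**2 − 4w − 21 = (w**2 − 10w + 21) + (6w − 42)
  w**2 − 10w + 21 = ((1/6)w − 1/2)(6w − 42) + (0)
Last nonzero remainder: 6w − 42. Dividing through by 6 gives the monic gcd w − 7.
Then lcm(f, g) = f·g / gcd(f, g); expanding and making the result monic gives the answer.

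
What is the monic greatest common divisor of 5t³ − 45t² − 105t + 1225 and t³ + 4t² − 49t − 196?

t − 7

Euclidean algorithm in ℚ[t]:
  5t³ − 45t² − 105t + 1225 = (5)(t³ + 4t² − 49t − 196) + (−65t² + 140t + 2205)
  t³ + 4t² − 49t − 196 = (−(1/65)t − 16/169)(−65t² + 140t + 2205) + (−(308/169)t + 2156/169)
  −65t² + 140t + 2205 = ((10985/308)t + 7605/44)(−(308/169)t + 2156/169) + (0)
Last nonzero remainder: −(308/169)t + 2156/169. Dividing through by −308/169 gives the monic gcd t − 7.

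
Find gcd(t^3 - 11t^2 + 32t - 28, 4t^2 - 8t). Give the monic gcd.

Euclidean algorithm in ℚ[t]:
  t^3 - 11t^2 + 32t - 28 = ((1/4)t - 9/4)(4t^2 - 8t) + (14t - 28)
  4t^2 - 8t = ((2/7)t)(14t - 28) + (0)
Last nonzero remainder: 14t - 28. Dividing through by 14 gives the monic gcd t - 2.

t - 2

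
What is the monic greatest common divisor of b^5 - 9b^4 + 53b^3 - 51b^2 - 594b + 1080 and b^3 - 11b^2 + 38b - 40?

b^2 - 6b + 8

Euclidean algorithm in ℚ[b]:
  b^5 - 9b^4 + 53b^3 - 51b^2 - 594b + 1080 = (b^2 + 2b + 37)(b^3 - 11b^2 + 38b - 40) + (320b^2 - 1920b + 2560)
  b^3 - 11b^2 + 38b - 40 = ((1/320)b - 1/64)(320b^2 - 1920b + 2560) + (0)
Last nonzero remainder: 320b^2 - 1920b + 2560. Dividing through by 320 gives the monic gcd b^2 - 6b + 8.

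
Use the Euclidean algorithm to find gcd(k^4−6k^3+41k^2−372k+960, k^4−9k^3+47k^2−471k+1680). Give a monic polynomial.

k^3−2k^2+33k−240

Repeated division with remainder:
  k^4−6k^3+41k^2−372k+960 = (k^4−9k^3+47k^2−471k+1680) + (3k^3−6k^2+99k−720)
  k^4−9k^3+47k^2−471k+1680 = ((1/3)k−7/3)(3k^3−6k^2+99k−720) + (0)
Last nonzero remainder: 3k^3−6k^2+99k−720. Dividing through by 3 gives the monic gcd k^3−2k^2+33k−240.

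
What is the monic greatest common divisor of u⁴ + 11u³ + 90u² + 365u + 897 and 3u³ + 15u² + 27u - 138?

u² + 7u + 23

Repeated division with remainder:
  u⁴ + 11u³ + 90u² + 365u + 897 = ((1/3)u + 2)(3u³ + 15u² + 27u - 138) + (51u² + 357u + 1173)
  3u³ + 15u² + 27u - 138 = ((1/17)u - 2/17)(51u² + 357u + 1173) + (0)
Last nonzero remainder: 51u² + 357u + 1173. Dividing through by 51 gives the monic gcd u² + 7u + 23.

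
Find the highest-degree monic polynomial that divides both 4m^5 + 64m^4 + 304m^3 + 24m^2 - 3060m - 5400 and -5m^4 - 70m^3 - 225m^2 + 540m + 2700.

m^3 + 8m^2 - 3m - 90

Repeated division with remainder:
  4m^5 + 64m^4 + 304m^3 + 24m^2 - 3060m - 5400 = (-(4/5)m - 8/5)(-5m^4 - 70m^3 - 225m^2 + 540m + 2700) + (12m^3 + 96m^2 - 36m - 1080)
  -5m^4 - 70m^3 - 225m^2 + 540m + 2700 = (-(5/12)m - 5/2)(12m^3 + 96m^2 - 36m - 1080) + (0)
Last nonzero remainder: 12m^3 + 96m^2 - 36m - 1080. Dividing through by 12 gives the monic gcd m^3 + 8m^2 - 3m - 90.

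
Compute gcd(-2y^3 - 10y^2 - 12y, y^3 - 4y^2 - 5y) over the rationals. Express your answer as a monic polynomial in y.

By polynomial division,
  -2y^3 - 10y^2 - 12y = (-2)(y^3 - 4y^2 - 5y) + (-18y^2 - 22y)
  y^3 - 4y^2 - 5y = (-(1/18)y + 47/162)(-18y^2 - 22y) + ((112/81)y)
  -18y^2 - 22y = (-(729/56)y - 891/56)((112/81)y) + (0)
Last nonzero remainder: (112/81)y. Dividing through by 112/81 gives the monic gcd y.

y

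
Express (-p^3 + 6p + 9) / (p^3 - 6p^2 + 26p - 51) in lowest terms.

Repeated division with remainder:
  -p^3 + 6p + 9 = (-1)(p^3 - 6p^2 + 26p - 51) + (-6p^2 + 32p - 42)
  p^3 - 6p^2 + 26p - 51 = (-(1/6)p + 1/9)(-6p^2 + 32p - 42) + ((139/9)p - 139/3)
  -6p^2 + 32p - 42 = (-(54/139)p + 126/139)((139/9)p - 139/3) + (0)
Last nonzero remainder: (139/9)p - 139/3. Dividing through by 139/9 gives the monic gcd p - 3.
Cancel p - 3 from numerator and denominator to get the reduced form.

(-p^2 - 3p - 3)/(p^2 - 3p + 17)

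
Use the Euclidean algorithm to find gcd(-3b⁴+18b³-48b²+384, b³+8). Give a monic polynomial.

b+2

Repeated division with remainder:
  -3b⁴+18b³-48b²+384 = (-3b+18)(b³+8) + (-48b²+24b+240)
  b³+8 = (-(1/48)b-1/96)(-48b²+24b+240) + ((21/4)b+21/2)
  -48b²+24b+240 = (-(64/7)b+160/7)((21/4)b+21/2) + (0)
Last nonzero remainder: (21/4)b+21/2. Dividing through by 21/4 gives the monic gcd b+2.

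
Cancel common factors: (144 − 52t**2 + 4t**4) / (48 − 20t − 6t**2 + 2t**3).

(−12 − 2t + 2t**2)/(−4 + t)

Euclidean algorithm in ℚ[t]:
  4t**4 − 52t**2 + 144 = (2t + 6)(2t**3 − 6t**2 − 20t + 48) + (24t**2 + 24t − 144)
  2t**3 − 6t**2 − 20t + 48 = ((1/12)t − 1/3)(24t**2 + 24t − 144) + (0)
Last nonzero remainder: 24t**2 + 24t − 144. Dividing through by 24 gives the monic gcd t**2 + t − 6.
Cancel t**2 + t − 6 from numerator and denominator to get the reduced form.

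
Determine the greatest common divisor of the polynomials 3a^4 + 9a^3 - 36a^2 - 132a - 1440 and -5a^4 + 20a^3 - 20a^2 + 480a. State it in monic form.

Euclidean algorithm in ℚ[a]:
  3a^4 + 9a^3 - 36a^2 - 132a - 1440 = (-3/5)(-5a^4 + 20a^3 - 20a^2 + 480a) + (21a^3 - 48a^2 + 156a - 1440)
  -5a^4 + 20a^3 - 20a^2 + 480a = (-(5/21)a + 20/49)(21a^3 - 48a^2 + 156a - 1440) + ((1800/49)a^2 + (3600/49)a + 28800/49)
  21a^3 - 48a^2 + 156a - 1440 = ((343/600)a - 49/20)((1800/49)a^2 + (3600/49)a + 28800/49) + (0)
Last nonzero remainder: (1800/49)a^2 + (3600/49)a + 28800/49. Dividing through by 1800/49 gives the monic gcd a^2 + 2a + 16.

a^2 + 2a + 16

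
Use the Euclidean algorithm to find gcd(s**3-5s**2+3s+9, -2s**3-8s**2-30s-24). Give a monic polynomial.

s+1

Repeated division with remainder:
  s**3-5s**2+3s+9 = (-1/2)(-2s**3-8s**2-30s-24) + (-9s**2-12s-3)
  -2s**3-8s**2-30s-24 = ((2/9)s+16/27)(-9s**2-12s-3) + (-(200/9)s-200/9)
  -9s**2-12s-3 = ((81/200)s+27/200)(-(200/9)s-200/9) + (0)
Last nonzero remainder: -(200/9)s-200/9. Dividing through by -200/9 gives the monic gcd s+1.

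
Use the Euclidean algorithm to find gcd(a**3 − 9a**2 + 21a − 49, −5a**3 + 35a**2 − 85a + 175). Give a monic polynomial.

a**2 − 2a + 7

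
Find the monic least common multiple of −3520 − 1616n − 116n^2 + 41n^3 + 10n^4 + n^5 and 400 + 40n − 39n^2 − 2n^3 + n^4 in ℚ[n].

Repeated division with remainder:
  n^5 + 10n^4 + 41n^3 − 116n^2 − 1616n − 3520 = (n + 12)(n^4 − 2n^3 − 39n^2 + 40n + 400) + (104n^3 + 312n^2 − 2496n − 8320)
  n^4 − 2n^3 − 39n^2 + 40n + 400 = ((1/104)n − 5/104)(104n^3 + 312n^2 − 2496n − 8320) + (0)
Last nonzero remainder: 104n^3 + 312n^2 − 2496n − 8320. Dividing through by 104 gives the monic gcd n^3 + 3n^2 − 24n − 80.
Then lcm(f, g) = f·g / gcd(f, g); expanding and making the result monic gives the answer.

17600 + 4560n − 1036n^2 − 321n^3 − 9n^4 + 5n^5 + n^6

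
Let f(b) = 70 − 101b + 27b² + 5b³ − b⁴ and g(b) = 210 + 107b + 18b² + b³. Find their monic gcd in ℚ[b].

Euclidean algorithm in ℚ[b]:
  −b⁴ + 5b³ + 27b² − 101b + 70 = (−b + 23)(b³ + 18b² + 107b + 210) + (−280b² − 2352b − 4760)
  b³ + 18b² + 107b + 210 = (−(1/280)b − 6/175)(−280b² − 2352b − 4760) + ((234/25)b + 234/5)
  −280b² − 2352b − 4760 = (−(3500/117)b − 11900/117)((234/25)b + 234/5) + (0)
Last nonzero remainder: (234/25)b + 234/5. Dividing through by 234/25 gives the monic gcd b + 5.

5 + b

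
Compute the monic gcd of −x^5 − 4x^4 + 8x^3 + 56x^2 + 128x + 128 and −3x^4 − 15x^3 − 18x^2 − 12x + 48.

Apply the Euclidean algorithm:
  −x^5 − 4x^4 + 8x^3 + 56x^2 + 128x + 128 = ((1/3)x − 1/3)(−3x^4 − 15x^3 − 18x^2 − 12x + 48) + (9x^3 + 54x^2 + 108x + 144)
  −3x^4 − 15x^3 − 18x^2 − 12x + 48 = (−(1/3)x + 1/3)(9x^3 + 54x^2 + 108x + 144) + (0)
Last nonzero remainder: 9x^3 + 54x^2 + 108x + 144. Dividing through by 9 gives the monic gcd x^3 + 6x^2 + 12x + 16.

x^3 + 6x^2 + 12x + 16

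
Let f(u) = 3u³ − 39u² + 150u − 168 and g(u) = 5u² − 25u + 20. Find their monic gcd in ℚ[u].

Euclidean algorithm in ℚ[u]:
  3u³ − 39u² + 150u − 168 = ((3/5)u − 24/5)(5u² − 25u + 20) + (18u − 72)
  5u² − 25u + 20 = ((5/18)u − 5/18)(18u − 72) + (0)
Last nonzero remainder: 18u − 72. Dividing through by 18 gives the monic gcd u − 4.

u − 4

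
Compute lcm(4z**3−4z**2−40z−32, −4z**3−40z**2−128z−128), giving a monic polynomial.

z**5+7z**4−2z**3−104z**2−224z−128

Repeated division with remainder:
  4z**3−4z**2−40z−32 = (−1)(−4z**3−40z**2−128z−128) + (−44z**2−168z−160)
  −4z**3−40z**2−128z−128 = ((1/11)z+68/121)(−44z**2−168z−160) + (−(2304/121)z−4608/121)
  −44z**2−168z−160 = ((1331/576)z+605/144)(−(2304/121)z−4608/121) + (0)
Last nonzero remainder: −(2304/121)z−4608/121. Dividing through by −2304/121 gives the monic gcd z+2.
Then lcm(f, g) = f·g / gcd(f, g); expanding and making the result monic gives the answer.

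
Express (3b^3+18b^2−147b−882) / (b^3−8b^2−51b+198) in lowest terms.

Repeated division with remainder:
  3b^3+18b^2−147b−882 = (3)(b^3−8b^2−51b+198) + (42b^2+6b−1476)
  b^3−8b^2−51b+198 = ((1/42)b−19/98)(42b^2+6b−1476) + (−(720/49)b−4320/49)
  42b^2+6b−1476 = (−(343/120)b+2009/120)(−(720/49)b−4320/49) + (0)
Last nonzero remainder: −(720/49)b−4320/49. Dividing through by −720/49 gives the monic gcd b+6.
Cancel b+6 from numerator and denominator to get the reduced form.

(3b^2−147)/(b^2−14b+33)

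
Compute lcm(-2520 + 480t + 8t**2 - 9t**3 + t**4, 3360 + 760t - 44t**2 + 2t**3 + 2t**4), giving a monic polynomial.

-10080 - 600t + 512t**2 - 28t**3 - 5t**4 + t**5

Euclidean algorithm in ℚ[t]:
  t**4 - 9t**3 + 8t**2 + 480t - 2520 = (1/2)(2t**4 + 2t**3 - 44t**2 + 760t + 3360) + (-10t**3 + 30t**2 + 100t - 4200)
  2t**4 + 2t**3 - 44t**2 + 760t + 3360 = (-(1/5)t - 4/5)(-10t**3 + 30t**2 + 100t - 4200) + (0)
Last nonzero remainder: -10t**3 + 30t**2 + 100t - 4200. Dividing through by -10 gives the monic gcd t**3 - 3t**2 - 10t + 420.
Then lcm(f, g) = f·g / gcd(f, g); expanding and making the result monic gives the answer.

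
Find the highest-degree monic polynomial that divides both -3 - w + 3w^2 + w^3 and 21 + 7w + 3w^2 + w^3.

By polynomial division,
  w^3 + 3w^2 - w - 3 = (w^3 + 3w^2 + 7w + 21) + (-8w - 24)
  w^3 + 3w^2 + 7w + 21 = (-(1/8)w^2 - 7/8)(-8w - 24) + (0)
Last nonzero remainder: -8w - 24. Dividing through by -8 gives the monic gcd w + 3.

3 + w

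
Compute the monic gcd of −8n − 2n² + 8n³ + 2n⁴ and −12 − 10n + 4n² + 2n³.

1 + n

Apply the Euclidean algorithm:
  2n⁴ + 8n³ − 2n² − 8n = (n + 2)(2n³ + 4n² − 10n − 12) + (24n + 24)
  2n³ + 4n² − 10n − 12 = ((1/12)n² + (1/12)n − 1/2)(24n + 24) + (0)
Last nonzero remainder: 24n + 24. Dividing through by 24 gives the monic gcd n + 1.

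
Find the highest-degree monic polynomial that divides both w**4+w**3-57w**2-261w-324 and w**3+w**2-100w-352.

w+4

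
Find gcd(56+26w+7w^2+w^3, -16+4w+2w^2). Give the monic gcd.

4+w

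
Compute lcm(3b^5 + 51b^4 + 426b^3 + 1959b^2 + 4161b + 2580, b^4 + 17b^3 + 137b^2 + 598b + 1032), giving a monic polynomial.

By polynomial division,
  3b^5 + 51b^4 + 426b^3 + 1959b^2 + 4161b + 2580 = (3b)(b^4 + 17b^3 + 137b^2 + 598b + 1032) + (15b^3 + 165b^2 + 1065b + 2580)
  b^4 + 17b^3 + 137b^2 + 598b + 1032 = ((1/15)b + 2/5)(15b^3 + 165b^2 + 1065b + 2580) + (0)
Last nonzero remainder: 15b^3 + 165b^2 + 1065b + 2580. Dividing through by 15 gives the monic gcd b^3 + 11b^2 + 71b + 172.
Then lcm(f, g) = f·g / gcd(f, g); expanding and making the result monic gives the answer.

b^6 + 23b^5 + 244b^4 + 1505b^3 + 5305b^2 + 9182b + 5160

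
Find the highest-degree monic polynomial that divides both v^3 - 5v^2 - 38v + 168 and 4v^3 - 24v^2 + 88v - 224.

v - 4

Repeated division with remainder:
  v^3 - 5v^2 - 38v + 168 = (1/4)(4v^3 - 24v^2 + 88v - 224) + (v^2 - 60v + 224)
  4v^3 - 24v^2 + 88v - 224 = (4v + 216)(v^2 - 60v + 224) + (12152v - 48608)
  v^2 - 60v + 224 = ((1/12152)v - 1/217)(12152v - 48608) + (0)
Last nonzero remainder: 12152v - 48608. Dividing through by 12152 gives the monic gcd v - 4.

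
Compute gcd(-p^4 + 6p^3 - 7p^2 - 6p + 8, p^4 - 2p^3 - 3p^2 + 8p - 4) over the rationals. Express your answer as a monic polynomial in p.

Euclidean algorithm in ℚ[p]:
  -p^4 + 6p^3 - 7p^2 - 6p + 8 = (-1)(p^4 - 2p^3 - 3p^2 + 8p - 4) + (4p^3 - 10p^2 + 2p + 4)
  p^4 - 2p^3 - 3p^2 + 8p - 4 = ((1/4)p + 1/8)(4p^3 - 10p^2 + 2p + 4) + (-(9/4)p^2 + (27/4)p - 9/2)
  4p^3 - 10p^2 + 2p + 4 = (-(16/9)p - 8/9)(-(9/4)p^2 + (27/4)p - 9/2) + (0)
Last nonzero remainder: -(9/4)p^2 + (27/4)p - 9/2. Dividing through by -9/4 gives the monic gcd p^2 - 3p + 2.

p^2 - 3p + 2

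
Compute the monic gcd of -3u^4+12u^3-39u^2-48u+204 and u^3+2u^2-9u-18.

u+2

Apply the Euclidean algorithm:
  -3u^4+12u^3-39u^2-48u+204 = (-3u+18)(u^3+2u^2-9u-18) + (-102u^2+60u+528)
  u^3+2u^2-9u-18 = (-(1/102)u-22/867)(-102u^2+60u+528) + (-(665/289)u-1330/289)
  -102u^2+60u+528 = ((29478/665)u-76296/665)(-(665/289)u-1330/289) + (0)
Last nonzero remainder: -(665/289)u-1330/289. Dividing through by -665/289 gives the monic gcd u+2.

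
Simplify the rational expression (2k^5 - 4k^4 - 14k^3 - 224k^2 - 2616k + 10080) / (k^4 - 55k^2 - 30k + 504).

Apply the Euclidean algorithm:
  2k^5 - 4k^4 - 14k^3 - 224k^2 - 2616k + 10080 = (2k - 4)(k^4 - 55k^2 - 30k + 504) + (96k^3 - 384k^2 - 3744k + 12096)
  k^4 - 55k^2 - 30k + 504 = ((1/96)k + 1/24)(96k^3 - 384k^2 - 3744k + 12096) + (0)
Last nonzero remainder: 96k^3 - 384k^2 - 3744k + 12096. Dividing through by 96 gives the monic gcd k^3 - 4k^2 - 39k + 126.
Cancel k^3 - 4k^2 - 39k + 126 from numerator and denominator to get the reduced form.

(2k^2 + 4k + 80)/(k + 4)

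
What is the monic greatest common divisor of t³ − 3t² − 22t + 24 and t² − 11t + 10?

t − 1

Apply the Euclidean algorithm:
  t³ − 3t² − 22t + 24 = (t + 8)(t² − 11t + 10) + (56t − 56)
  t² − 11t + 10 = ((1/56)t − 5/28)(56t − 56) + (0)
Last nonzero remainder: 56t − 56. Dividing through by 56 gives the monic gcd t − 1.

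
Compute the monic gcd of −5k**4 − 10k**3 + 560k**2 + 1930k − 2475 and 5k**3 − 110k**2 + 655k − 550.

k**2 − 12k + 11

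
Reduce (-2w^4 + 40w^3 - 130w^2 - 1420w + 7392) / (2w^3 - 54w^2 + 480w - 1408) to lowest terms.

Euclidean algorithm in ℚ[w]:
  -2w^4 + 40w^3 - 130w^2 - 1420w + 7392 = (-w - 7)(2w^3 - 54w^2 + 480w - 1408) + (-28w^2 + 532w - 2464)
  2w^3 - 54w^2 + 480w - 1408 = (-(1/14)w + 4/7)(-28w^2 + 532w - 2464) + (0)
Last nonzero remainder: -28w^2 + 532w - 2464. Dividing through by -28 gives the monic gcd w^2 - 19w + 88.
Cancel w^2 - 19w + 88 from numerator and denominator to get the reduced form.

(-w^2 + w + 42)/(w - 8)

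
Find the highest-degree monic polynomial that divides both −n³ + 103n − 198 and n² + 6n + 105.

1

Euclidean algorithm in ℚ[n]:
  −n³ + 103n − 198 = (−n + 6)(n² + 6n + 105) + (172n − 828)
  n² + 6n + 105 = ((1/172)n + 465/7396)(172n − 828) + (290400/1849)
  172n − 828 = ((79507/72600)n − 127581/24200)(290400/1849) + (0)
The last nonzero remainder is the constant 290400/1849, so the polynomials are coprime and gcd = 1.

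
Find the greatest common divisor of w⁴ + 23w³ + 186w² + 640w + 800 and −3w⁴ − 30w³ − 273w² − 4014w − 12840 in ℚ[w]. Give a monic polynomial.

Apply the Euclidean algorithm:
  w⁴ + 23w³ + 186w² + 640w + 800 = (−1/3)(−3w⁴ − 30w³ − 273w² − 4014w − 12840) + (13w³ + 95w² − 698w − 3480)
  −3w⁴ − 30w³ − 273w² − 4014w − 12840 = (−(3/13)w − 105/169)(13w³ + 95w² − 698w − 3480) + (−(63384/169)w² − (887376/169)w − 2535360/169)
  13w³ + 95w² − 698w − 3480 = (−(2197/63384)w + 4901/21128)(−(63384/169)w² − (887376/169)w − 2535360/169) + (0)
Last nonzero remainder: −(63384/169)w² − (887376/169)w − 2535360/169. Dividing through by −63384/169 gives the monic gcd w² + 14w + 40.

w² + 14w + 40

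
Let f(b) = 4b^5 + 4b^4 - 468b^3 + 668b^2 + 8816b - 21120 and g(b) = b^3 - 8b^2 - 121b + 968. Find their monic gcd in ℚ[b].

b^2 + 3b - 88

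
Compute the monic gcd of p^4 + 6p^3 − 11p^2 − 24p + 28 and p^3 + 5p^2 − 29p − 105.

Euclidean algorithm in ℚ[p]:
  p^4 + 6p^3 − 11p^2 − 24p + 28 = (p + 1)(p^3 + 5p^2 − 29p − 105) + (13p^2 + 110p + 133)
  p^3 + 5p^2 − 29p − 105 = ((1/13)p − 45/169)(13p^2 + 110p + 133) + (−(1680/169)p − 11760/169)
  13p^2 + 110p + 133 = (−(2197/1680)p − 3211/1680)(−(1680/169)p − 11760/169) + (0)
Last nonzero remainder: −(1680/169)p − 11760/169. Dividing through by −1680/169 gives the monic gcd p + 7.

p + 7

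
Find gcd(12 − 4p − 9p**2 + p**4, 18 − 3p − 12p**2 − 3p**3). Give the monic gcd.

Euclidean algorithm in ℚ[p]:
  p**4 − 9p**2 − 4p + 12 = (−(1/3)p + 4/3)(−3p**3 − 12p**2 − 3p + 18) + (6p**2 + 6p − 12)
  −3p**3 − 12p**2 − 3p + 18 = (−(1/2)p − 3/2)(6p**2 + 6p − 12) + (0)
Last nonzero remainder: 6p**2 + 6p − 12. Dividing through by 6 gives the monic gcd p**2 + p − 2.

−2 + p + p**2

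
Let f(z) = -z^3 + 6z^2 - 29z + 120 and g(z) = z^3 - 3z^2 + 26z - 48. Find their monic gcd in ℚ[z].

Repeated division with remainder:
  -z^3 + 6z^2 - 29z + 120 = (-1)(z^3 - 3z^2 + 26z - 48) + (3z^2 - 3z + 72)
  z^3 - 3z^2 + 26z - 48 = ((1/3)z - 2/3)(3z^2 - 3z + 72) + (0)
Last nonzero remainder: 3z^2 - 3z + 72. Dividing through by 3 gives the monic gcd z^2 - z + 24.

z^2 - z + 24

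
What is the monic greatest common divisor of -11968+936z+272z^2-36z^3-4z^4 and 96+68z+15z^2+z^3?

8+z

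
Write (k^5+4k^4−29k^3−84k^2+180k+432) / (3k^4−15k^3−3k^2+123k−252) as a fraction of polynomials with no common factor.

Euclidean algorithm in ℚ[k]:
  k^5+4k^4−29k^3−84k^2+180k+432 = ((1/3)k+3)(3k^4−15k^3−3k^2+123k−252) + (17k^3−116k^2−105k+1188)
  3k^4−15k^3−3k^2+123k−252 = ((3/17)k+93/289)(17k^3−116k^2−105k+1188) + ((15276/289)k^2−(15276/289)k−183312/289)
  17k^3−116k^2−105k+1188 = ((4913/15276)k−9537/5092)((15276/289)k^2−(15276/289)k−183312/289) + (0)
Last nonzero remainder: (15276/289)k^2−(15276/289)k−183312/289. Dividing through by 15276/289 gives the monic gcd k^2−k−12.
Cancel k^2−k−12 from numerator and denominator to get the reduced form.

(k^3+5k^2−12k−36)/(3k^2−12k+21)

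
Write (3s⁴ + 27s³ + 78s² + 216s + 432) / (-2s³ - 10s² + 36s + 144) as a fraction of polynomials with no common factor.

Apply the Euclidean algorithm:
  3s⁴ + 27s³ + 78s² + 216s + 432 = (-(3/2)s - 6)(-2s³ - 10s² + 36s + 144) + (72s² + 648s + 1296)
  -2s³ - 10s² + 36s + 144 = (-(1/36)s + 1/9)(72s² + 648s + 1296) + (0)
Last nonzero remainder: 72s² + 648s + 1296. Dividing through by 72 gives the monic gcd s² + 9s + 18.
Cancel s² + 9s + 18 from numerator and denominator to get the reduced form.

(-3s² - 24)/(2s - 8)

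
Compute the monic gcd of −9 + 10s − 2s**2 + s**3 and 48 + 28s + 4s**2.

1

Repeated division with remainder:
  s**3 − 2s**2 + 10s − 9 = ((1/4)s − 9/4)(4s**2 + 28s + 48) + (61s + 99)
  4s**2 + 28s + 48 = ((4/61)s + 1312/3721)(61s + 99) + (48720/3721)
  61s + 99 = ((226981/48720)s + 122793/16240)(48720/3721) + (0)
The last nonzero remainder is the constant 48720/3721, so the polynomials are coprime and gcd = 1.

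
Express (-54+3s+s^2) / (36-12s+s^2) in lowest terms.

(9+s)/(-6+s)

Repeated division with remainder:
  s^2+3s-54 = (s^2-12s+36) + (15s-90)
  s^2-12s+36 = ((1/15)s-2/5)(15s-90) + (0)
Last nonzero remainder: 15s-90. Dividing through by 15 gives the monic gcd s-6.
Cancel s-6 from numerator and denominator to get the reduced form.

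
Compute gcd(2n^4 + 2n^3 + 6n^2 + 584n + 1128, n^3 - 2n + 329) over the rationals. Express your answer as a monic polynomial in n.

n^2 - 7n + 47

Apply the Euclidean algorithm:
  2n^4 + 2n^3 + 6n^2 + 584n + 1128 = (2n + 2)(n^3 - 2n + 329) + (10n^2 - 70n + 470)
  n^3 - 2n + 329 = ((1/10)n + 7/10)(10n^2 - 70n + 470) + (0)
Last nonzero remainder: 10n^2 - 70n + 470. Dividing through by 10 gives the monic gcd n^2 - 7n + 47.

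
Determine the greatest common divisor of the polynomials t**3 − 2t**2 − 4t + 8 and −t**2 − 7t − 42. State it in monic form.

1

Apply the Euclidean algorithm:
  t**3 − 2t**2 − 4t + 8 = (−t + 9)(−t**2 − 7t − 42) + (17t + 386)
  −t**2 − 7t − 42 = (−(1/17)t + 267/289)(17t + 386) + (−115200/289)
  17t + 386 = (−(4913/115200)t − 55777/57600)(−115200/289) + (0)
The last nonzero remainder is the constant −115200/289, so the polynomials are coprime and gcd = 1.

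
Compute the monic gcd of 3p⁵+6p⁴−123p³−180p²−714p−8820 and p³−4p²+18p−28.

Apply the Euclidean algorithm:
  3p⁵+6p⁴−123p³−180p²−714p−8820 = (3p²+18p−105)(p³−4p²+18p−28) + (−840p²+1680p−11760)
  p³−4p²+18p−28 = (−(1/840)p+1/420)(−840p²+1680p−11760) + (0)
Last nonzero remainder: −840p²+1680p−11760. Dividing through by −840 gives the monic gcd p²−2p+14.

p²−2p+14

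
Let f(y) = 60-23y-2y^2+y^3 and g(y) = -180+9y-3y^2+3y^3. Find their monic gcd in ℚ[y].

Apply the Euclidean algorithm:
  y^3-2y^2-23y+60 = (1/3)(3y^3-3y^2+9y-180) + (-y^2-26y+120)
  3y^3-3y^2+9y-180 = (-3y+81)(-y^2-26y+120) + (2475y-9900)
  -y^2-26y+120 = (-(1/2475)y-2/165)(2475y-9900) + (0)
Last nonzero remainder: 2475y-9900. Dividing through by 2475 gives the monic gcd y-4.

-4+y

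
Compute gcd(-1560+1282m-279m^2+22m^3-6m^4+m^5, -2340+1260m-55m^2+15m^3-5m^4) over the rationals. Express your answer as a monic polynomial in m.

-78+29m+3m^2+m^3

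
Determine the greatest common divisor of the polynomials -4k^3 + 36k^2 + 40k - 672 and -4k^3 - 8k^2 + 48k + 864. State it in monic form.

k - 6

By polynomial division,
  -4k^3 + 36k^2 + 40k - 672 = (-4k^3 - 8k^2 + 48k + 864) + (44k^2 - 8k - 1536)
  -4k^3 - 8k^2 + 48k + 864 = (-(1/11)k - 24/121)(44k^2 - 8k - 1536) + (-(11280/121)k + 67680/121)
  44k^2 - 8k - 1536 = (-(1331/2820)k - 1936/705)(-(11280/121)k + 67680/121) + (0)
Last nonzero remainder: -(11280/121)k + 67680/121. Dividing through by -11280/121 gives the monic gcd k - 6.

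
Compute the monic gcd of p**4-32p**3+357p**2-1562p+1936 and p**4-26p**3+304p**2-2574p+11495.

p**2-22p+121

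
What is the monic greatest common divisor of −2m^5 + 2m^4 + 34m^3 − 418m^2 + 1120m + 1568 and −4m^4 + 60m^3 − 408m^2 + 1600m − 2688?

Apply the Euclidean algorithm:
  −2m^5 + 2m^4 + 34m^3 − 418m^2 + 1120m + 1568 = ((1/2)m + 7)(−4m^4 + 60m^3 − 408m^2 + 1600m − 2688) + (−182m^3 + 1638m^2 − 8736m + 20384)
  −4m^4 + 60m^3 − 408m^2 + 1600m − 2688 = ((2/91)m − 12/91)(−182m^3 + 1638m^2 − 8736m + 20384) + (0)
Last nonzero remainder: −182m^3 + 1638m^2 − 8736m + 20384. Dividing through by −182 gives the monic gcd m^3 − 9m^2 + 48m − 112.

m^3 − 9m^2 + 48m − 112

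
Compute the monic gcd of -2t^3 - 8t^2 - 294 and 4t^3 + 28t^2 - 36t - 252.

t + 7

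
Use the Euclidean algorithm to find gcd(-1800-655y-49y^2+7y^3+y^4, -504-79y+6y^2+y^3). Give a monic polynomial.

-9+y

Apply the Euclidean algorithm:
  y^4+7y^3-49y^2-655y-1800 = (y+1)(y^3+6y^2-79y-504) + (24y^2-72y-1296)
  y^3+6y^2-79y-504 = ((1/24)y+3/8)(24y^2-72y-1296) + (2y-18)
  24y^2-72y-1296 = (12y+72)(2y-18) + (0)
Last nonzero remainder: 2y-18. Dividing through by 2 gives the monic gcd y-9.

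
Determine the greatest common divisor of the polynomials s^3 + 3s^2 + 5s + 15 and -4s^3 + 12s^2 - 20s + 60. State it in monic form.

By polynomial division,
  s^3 + 3s^2 + 5s + 15 = (-1/4)(-4s^3 + 12s^2 - 20s + 60) + (6s^2 + 30)
  -4s^3 + 12s^2 - 20s + 60 = (-(2/3)s + 2)(6s^2 + 30) + (0)
Last nonzero remainder: 6s^2 + 30. Dividing through by 6 gives the monic gcd s^2 + 5.

s^2 + 5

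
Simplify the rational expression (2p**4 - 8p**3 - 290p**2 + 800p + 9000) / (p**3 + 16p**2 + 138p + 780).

(2p**3 - 28p**2 - 10p + 900)/(p**2 + 6p + 78)

Repeated division with remainder:
  2p**4 - 8p**3 - 290p**2 + 800p + 9000 = (2p - 40)(p**3 + 16p**2 + 138p + 780) + (74p**2 + 4760p + 40200)
  p**3 + 16p**2 + 138p + 780 = ((1/74)p - 894/1369)(74p**2 + 4760p + 40200) + ((3700662/1369)p + 37006620/1369)
  74p**2 + 4760p + 40200 = ((50653/1850331)p + 917230/616777)((3700662/1369)p + 37006620/1369) + (0)
Last nonzero remainder: (3700662/1369)p + 37006620/1369. Dividing through by 3700662/1369 gives the monic gcd p + 10.
Cancel p + 10 from numerator and denominator to get the reduced form.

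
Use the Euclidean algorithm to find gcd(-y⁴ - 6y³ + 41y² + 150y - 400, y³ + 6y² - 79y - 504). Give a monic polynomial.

By polynomial division,
  -y⁴ - 6y³ + 41y² + 150y - 400 = (-y)(y³ + 6y² - 79y - 504) + (-38y² - 354y - 400)
  y³ + 6y² - 79y - 504 = (-(1/38)y + 63/722)(-38y² - 354y - 400) + (-(21168/361)y - 169344/361)
  -38y² - 354y - 400 = ((6859/10584)y + 9025/10584)(-(21168/361)y - 169344/361) + (0)
Last nonzero remainder: -(21168/361)y - 169344/361. Dividing through by -21168/361 gives the monic gcd y + 8.

y + 8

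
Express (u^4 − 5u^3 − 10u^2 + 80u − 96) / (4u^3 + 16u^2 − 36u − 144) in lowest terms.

(u^2 − 6u + 8)/(4u + 12)

By polynomial division,
  u^4 − 5u^3 − 10u^2 + 80u − 96 = ((1/4)u − 9/4)(4u^3 + 16u^2 − 36u − 144) + (35u^2 + 35u − 420)
  4u^3 + 16u^2 − 36u − 144 = ((4/35)u + 12/35)(35u^2 + 35u − 420) + (0)
Last nonzero remainder: 35u^2 + 35u − 420. Dividing through by 35 gives the monic gcd u^2 + u − 12.
Cancel u^2 + u − 12 from numerator and denominator to get the reduced form.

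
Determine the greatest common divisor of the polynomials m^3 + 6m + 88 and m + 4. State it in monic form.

m + 4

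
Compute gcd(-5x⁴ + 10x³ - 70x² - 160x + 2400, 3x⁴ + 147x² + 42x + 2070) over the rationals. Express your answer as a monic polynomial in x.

x² - 2x + 30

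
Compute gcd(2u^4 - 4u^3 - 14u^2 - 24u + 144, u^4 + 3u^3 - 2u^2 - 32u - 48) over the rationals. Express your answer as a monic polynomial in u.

By polynomial division,
  2u^4 - 4u^3 - 14u^2 - 24u + 144 = (2)(u^4 + 3u^3 - 2u^2 - 32u - 48) + (-10u^3 - 10u^2 + 40u + 240)
  u^4 + 3u^3 - 2u^2 - 32u - 48 = (-(1/10)u - 1/5)(-10u^3 - 10u^2 + 40u + 240) + (0)
Last nonzero remainder: -10u^3 - 10u^2 + 40u + 240. Dividing through by -10 gives the monic gcd u^3 + u^2 - 4u - 24.

u^3 + u^2 - 4u - 24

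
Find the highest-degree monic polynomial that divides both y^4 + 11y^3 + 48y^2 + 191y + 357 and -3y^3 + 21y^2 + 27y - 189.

Euclidean algorithm in ℚ[y]:
  y^4 + 11y^3 + 48y^2 + 191y + 357 = (-(1/3)y - 6)(-3y^3 + 21y^2 + 27y - 189) + (183y^2 + 290y - 777)
  -3y^3 + 21y^2 + 27y - 189 = (-(1/61)y + 1571/11163)(183y^2 + 290y - 777) + (-(296380/11163)y - 296380/3721)
  183y^2 + 290y - 777 = (-(2042829/296380)y + 413031/42340)(-(296380/11163)y - 296380/3721) + (0)
Last nonzero remainder: -(296380/11163)y - 296380/3721. Dividing through by -296380/11163 gives the monic gcd y + 3.

y + 3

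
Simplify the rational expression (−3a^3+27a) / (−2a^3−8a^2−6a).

Apply the Euclidean algorithm:
  −3a^3+27a = (3/2)(−2a^3−8a^2−6a) + (12a^2+36a)
  −2a^3−8a^2−6a = (−(1/6)a−1/6)(12a^2+36a) + (0)
Last nonzero remainder: 12a^2+36a. Dividing through by 12 gives the monic gcd a^2+3a.
Cancel a^2+3a from numerator and denominator to get the reduced form.

(3a−9)/(2a+2)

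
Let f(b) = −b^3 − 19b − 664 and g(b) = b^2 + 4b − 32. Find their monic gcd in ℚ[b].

b + 8

Repeated division with remainder:
  −b^3 − 19b − 664 = (−b + 4)(b^2 + 4b − 32) + (−67b − 536)
  b^2 + 4b − 32 = (−(1/67)b + 4/67)(−67b − 536) + (0)
Last nonzero remainder: −67b − 536. Dividing through by −67 gives the monic gcd b + 8.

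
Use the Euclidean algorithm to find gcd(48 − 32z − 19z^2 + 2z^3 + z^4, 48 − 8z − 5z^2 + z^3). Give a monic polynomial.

Euclidean algorithm in ℚ[z]:
  z^4 + 2z^3 − 19z^2 − 32z + 48 = (z + 7)(z^3 − 5z^2 − 8z + 48) + (24z^2 − 24z − 288)
  z^3 − 5z^2 − 8z + 48 = ((1/24)z − 1/6)(24z^2 − 24z − 288) + (0)
Last nonzero remainder: 24z^2 − 24z − 288. Dividing through by 24 gives the monic gcd z^2 − z − 12.

−12 − z + z^2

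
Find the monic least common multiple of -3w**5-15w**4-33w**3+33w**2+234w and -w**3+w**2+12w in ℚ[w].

w**6+w**5-9w**4-55w**3-34w**2+312w

Repeated division with remainder:
  -3w**5-15w**4-33w**3+33w**2+234w = (3w**2+18w+87)(-w**3+w**2+12w) + (-270w**2-810w)
  -w**3+w**2+12w = ((1/270)w-2/135)(-270w**2-810w) + (0)
Last nonzero remainder: -270w**2-810w. Dividing through by -270 gives the monic gcd w**2+3w.
Then lcm(f, g) = f·g / gcd(f, g); expanding and making the result monic gives the answer.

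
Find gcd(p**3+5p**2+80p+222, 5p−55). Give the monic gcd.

Repeated division with remainder:
  p**3+5p**2+80p+222 = ((1/5)p**2+(16/5)p+256/5)(5p−55) + (3038)
  5p−55 = ((5/3038)p−55/3038)(3038) + (0)
The last nonzero remainder is the constant 3038, so the polynomials are coprime and gcd = 1.

1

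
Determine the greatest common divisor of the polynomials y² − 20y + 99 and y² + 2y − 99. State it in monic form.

y − 9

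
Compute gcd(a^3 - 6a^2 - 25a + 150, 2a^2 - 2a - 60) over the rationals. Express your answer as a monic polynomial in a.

a^2 - a - 30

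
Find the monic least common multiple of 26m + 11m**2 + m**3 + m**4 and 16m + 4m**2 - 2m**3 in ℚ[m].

-104m - 18m**2 + 7m**3 - 3m**4 + m**5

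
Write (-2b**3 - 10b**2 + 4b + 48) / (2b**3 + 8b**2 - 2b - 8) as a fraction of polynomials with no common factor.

Apply the Euclidean algorithm:
  -2b**3 - 10b**2 + 4b + 48 = (-1)(2b**3 + 8b**2 - 2b - 8) + (-2b**2 + 2b + 40)
  2b**3 + 8b**2 - 2b - 8 = (-b - 5)(-2b**2 + 2b + 40) + (48b + 192)
  -2b**2 + 2b + 40 = (-(1/24)b + 5/24)(48b + 192) + (0)
Last nonzero remainder: 48b + 192. Dividing through by 48 gives the monic gcd b + 4.
Cancel b + 4 from numerator and denominator to get the reduced form.

(-b**2 - b + 6)/(b**2 - 1)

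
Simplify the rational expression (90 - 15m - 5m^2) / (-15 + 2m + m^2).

Repeated division with remainder:
  -5m^2 - 15m + 90 = (-5)(m^2 + 2m - 15) + (-5m + 15)
  m^2 + 2m - 15 = (-(1/5)m - 1)(-5m + 15) + (0)
Last nonzero remainder: -5m + 15. Dividing through by -5 gives the monic gcd m - 3.
Cancel m - 3 from numerator and denominator to get the reduced form.

(-30 - 5m)/(5 + m)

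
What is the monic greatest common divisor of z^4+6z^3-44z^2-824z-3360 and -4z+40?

Apply the Euclidean algorithm:
  z^4+6z^3-44z^2-824z-3360 = (-(1/4)z^3-4z^2-29z-84)(-4z+40) + (0)
Last nonzero remainder: -4z+40. Dividing through by -4 gives the monic gcd z-10.

z-10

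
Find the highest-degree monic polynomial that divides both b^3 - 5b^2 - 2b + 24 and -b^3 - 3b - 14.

b + 2

Euclidean algorithm in ℚ[b]:
  b^3 - 5b^2 - 2b + 24 = (-1)(-b^3 - 3b - 14) + (-5b^2 - 5b + 10)
  -b^3 - 3b - 14 = ((1/5)b - 1/5)(-5b^2 - 5b + 10) + (-6b - 12)
  -5b^2 - 5b + 10 = ((5/6)b - 5/6)(-6b - 12) + (0)
Last nonzero remainder: -6b - 12. Dividing through by -6 gives the monic gcd b + 2.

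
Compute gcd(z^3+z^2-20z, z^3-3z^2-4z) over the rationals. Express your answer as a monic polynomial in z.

z^2-4z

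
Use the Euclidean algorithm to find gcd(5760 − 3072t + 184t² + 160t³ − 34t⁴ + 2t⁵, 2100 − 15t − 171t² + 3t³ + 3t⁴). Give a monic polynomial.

−20 − t + t²

Euclidean algorithm in ℚ[t]:
  2t⁵ − 34t⁴ + 160t³ + 184t² − 3072t + 5760 = ((2/3)t − 12)(3t⁴ + 3t³ − 171t² − 15t + 2100) + (310t³ − 1858t² − 4652t + 30960)
  3t⁴ + 3t³ − 171t² − 15t + 2100 = ((3/310)t + 1626/24025)(310t³ − 1858t² − 4652t + 30960) + (−(5577/24025)t² + (5577/24025)t + 22308/4805)
  310t³ − 1858t² − 4652t + 30960 = (−(7447750/5577)t + 12396900/1859)(−(5577/24025)t² + (5577/24025)t + 22308/4805) + (0)
Last nonzero remainder: −(5577/24025)t² + (5577/24025)t + 22308/4805. Dividing through by −5577/24025 gives the monic gcd t² − t − 20.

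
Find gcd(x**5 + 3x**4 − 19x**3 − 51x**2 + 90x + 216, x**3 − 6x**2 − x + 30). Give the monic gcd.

Repeated division with remainder:
  x**5 + 3x**4 − 19x**3 − 51x**2 + 90x + 216 = (x**2 + 9x + 36)(x**3 − 6x**2 − x + 30) + (144x**2 − 144x − 864)
  x**3 − 6x**2 − x + 30 = ((1/144)x − 5/144)(144x**2 − 144x − 864) + (0)
Last nonzero remainder: 144x**2 − 144x − 864. Dividing through by 144 gives the monic gcd x**2 − x − 6.

x**2 − x − 6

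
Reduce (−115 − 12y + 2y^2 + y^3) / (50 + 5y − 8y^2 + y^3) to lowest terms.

(23 + 7y + y^2)/(−10 − 3y + y^2)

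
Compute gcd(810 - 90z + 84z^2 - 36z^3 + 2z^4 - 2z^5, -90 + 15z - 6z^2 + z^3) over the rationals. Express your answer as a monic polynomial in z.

15 + z^2

By polynomial division,
  -2z^5 + 2z^4 - 36z^3 + 84z^2 - 90z + 810 = (-2z^2 - 10z - 66)(z^3 - 6z^2 + 15z - 90) + (-342z^2 - 5130)
  z^3 - 6z^2 + 15z - 90 = (-(1/342)z + 1/57)(-342z^2 - 5130) + (0)
Last nonzero remainder: -342z^2 - 5130. Dividing through by -342 gives the monic gcd z^2 + 15.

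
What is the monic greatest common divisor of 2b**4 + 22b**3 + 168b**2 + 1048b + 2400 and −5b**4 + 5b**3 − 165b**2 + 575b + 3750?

b**2 + b + 50

Apply the Euclidean algorithm:
  2b**4 + 22b**3 + 168b**2 + 1048b + 2400 = (−2/5)(−5b**4 + 5b**3 − 165b**2 + 575b + 3750) + (24b**3 + 102b**2 + 1278b + 3900)
  −5b**4 + 5b**3 − 165b**2 + 575b + 3750 = (−(5/24)b + 35/32)(24b**3 + 102b**2 + 1278b + 3900) + (−(165/16)b**2 − (165/16)b − 4125/8)
  24b**3 + 102b**2 + 1278b + 3900 = (−(128/55)b − 416/55)(−(165/16)b**2 − (165/16)b − 4125/8) + (0)
Last nonzero remainder: −(165/16)b**2 − (165/16)b − 4125/8. Dividing through by −165/16 gives the monic gcd b**2 + b + 50.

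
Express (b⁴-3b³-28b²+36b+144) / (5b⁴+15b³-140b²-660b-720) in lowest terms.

Apply the Euclidean algorithm:
  b⁴-3b³-28b²+36b+144 = (1/5)(5b⁴+15b³-140b²-660b-720) + (-6b³+168b+288)
  5b⁴+15b³-140b²-660b-720 = (-(5/6)b-5/2)(-6b³+168b+288) + (0)
Last nonzero remainder: -6b³+168b+288. Dividing through by -6 gives the monic gcd b³-28b-48.
Cancel b³-28b-48 from numerator and denominator to get the reduced form.

(b-3)/(5b+15)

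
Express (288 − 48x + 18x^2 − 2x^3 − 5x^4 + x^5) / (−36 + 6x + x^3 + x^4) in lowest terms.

(16 − 8x + x^2)/(−2 + x)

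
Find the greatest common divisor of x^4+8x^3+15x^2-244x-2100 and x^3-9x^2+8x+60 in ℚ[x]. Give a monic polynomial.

Repeated division with remainder:
  x^4+8x^3+15x^2-244x-2100 = (x+17)(x^3-9x^2+8x+60) + (160x^2-440x-3120)
  x^3-9x^2+8x+60 = ((1/160)x-5/128)(160x^2-440x-3120) + ((165/16)x-495/8)
  160x^2-440x-3120 = ((512/33)x+1664/33)((165/16)x-495/8) + (0)
Last nonzero remainder: (165/16)x-495/8. Dividing through by 165/16 gives the monic gcd x-6.

x-6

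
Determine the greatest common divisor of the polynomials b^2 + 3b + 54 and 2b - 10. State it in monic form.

1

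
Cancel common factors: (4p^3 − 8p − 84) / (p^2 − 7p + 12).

(4p^2 + 12p + 28)/(p − 4)

Euclidean algorithm in ℚ[p]:
  4p^3 − 8p − 84 = (4p + 28)(p^2 − 7p + 12) + (140p − 420)
  p^2 − 7p + 12 = ((1/140)p − 1/35)(140p − 420) + (0)
Last nonzero remainder: 140p − 420. Dividing through by 140 gives the monic gcd p − 3.
Cancel p − 3 from numerator and denominator to get the reduced form.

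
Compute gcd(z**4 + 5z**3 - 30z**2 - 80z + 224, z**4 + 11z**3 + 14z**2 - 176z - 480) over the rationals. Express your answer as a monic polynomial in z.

z**2 - 16

Repeated division with remainder:
  z**4 + 5z**3 - 30z**2 - 80z + 224 = (z**4 + 11z**3 + 14z**2 - 176z - 480) + (-6z**3 - 44z**2 + 96z + 704)
  z**4 + 11z**3 + 14z**2 - 176z - 480 = (-(1/6)z - 11/18)(-6z**3 - 44z**2 + 96z + 704) + ((28/9)z**2 - 448/9)
  -6z**3 - 44z**2 + 96z + 704 = (-(27/14)z - 99/7)((28/9)z**2 - 448/9) + (0)
Last nonzero remainder: (28/9)z**2 - 448/9. Dividing through by 28/9 gives the monic gcd z**2 - 16.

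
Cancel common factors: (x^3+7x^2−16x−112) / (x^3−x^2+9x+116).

Apply the Euclidean algorithm:
  x^3+7x^2−16x−112 = (x^3−x^2+9x+116) + (8x^2−25x−228)
  x^3−x^2+9x+116 = ((1/8)x+17/64)(8x^2−25x−228) + ((2825/64)x+2825/16)
  8x^2−25x−228 = ((512/2825)x−3648/2825)((2825/64)x+2825/16) + (0)
Last nonzero remainder: (2825/64)x+2825/16. Dividing through by 2825/64 gives the monic gcd x+4.
Cancel x+4 from numerator and denominator to get the reduced form.

(x^2+3x−28)/(x^2−5x+29)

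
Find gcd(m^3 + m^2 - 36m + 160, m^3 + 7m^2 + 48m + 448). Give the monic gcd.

m + 8

By polynomial division,
  m^3 + m^2 - 36m + 160 = (m^3 + 7m^2 + 48m + 448) + (-6m^2 - 84m - 288)
  m^3 + 7m^2 + 48m + 448 = (-(1/6)m + 7/6)(-6m^2 - 84m - 288) + (98m + 784)
  -6m^2 - 84m - 288 = (-(3/49)m - 18/49)(98m + 784) + (0)
Last nonzero remainder: 98m + 784. Dividing through by 98 gives the monic gcd m + 8.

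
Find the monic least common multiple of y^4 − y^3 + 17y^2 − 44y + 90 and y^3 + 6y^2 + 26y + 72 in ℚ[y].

Repeated division with remainder:
  y^4 − y^3 + 17y^2 − 44y + 90 = (y − 7)(y^3 + 6y^2 + 26y + 72) + (33y^2 + 66y + 594)
  y^3 + 6y^2 + 26y + 72 = ((1/33)y + 4/33)(33y^2 + 66y + 594) + (0)
Last nonzero remainder: 33y^2 + 66y + 594. Dividing through by 33 gives the monic gcd y^2 + 2y + 18.
Then lcm(f, g) = f·g / gcd(f, g); expanding and making the result monic gives the answer.

y^5 + 3y^4 + 13y^3 + 24y^2 − 86y + 360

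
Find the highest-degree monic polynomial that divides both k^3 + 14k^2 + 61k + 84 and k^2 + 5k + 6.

k + 3

By polynomial division,
  k^3 + 14k^2 + 61k + 84 = (k + 9)(k^2 + 5k + 6) + (10k + 30)
  k^2 + 5k + 6 = ((1/10)k + 1/5)(10k + 30) + (0)
Last nonzero remainder: 10k + 30. Dividing through by 10 gives the monic gcd k + 3.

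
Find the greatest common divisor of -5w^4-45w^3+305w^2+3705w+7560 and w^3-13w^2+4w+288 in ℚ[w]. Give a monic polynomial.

w-9

Euclidean algorithm in ℚ[w]:
  -5w^4-45w^3+305w^2+3705w+7560 = (-5w-110)(w^3-13w^2+4w+288) + (-1105w^2+5585w+39240)
  w^3-13w^2+4w+288 = (-(1/1105)w+1756/244205)(-1105w^2+5585w+39240) + (-(31680/48841)w+285120/48841)
  -1105w^2+5585w+39240 = ((10793861/6336)w+5323669/792)(-(31680/48841)w+285120/48841) + (0)
Last nonzero remainder: -(31680/48841)w+285120/48841. Dividing through by -31680/48841 gives the monic gcd w-9.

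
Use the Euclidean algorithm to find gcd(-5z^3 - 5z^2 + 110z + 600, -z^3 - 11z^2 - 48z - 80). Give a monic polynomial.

z^2 + 7z + 20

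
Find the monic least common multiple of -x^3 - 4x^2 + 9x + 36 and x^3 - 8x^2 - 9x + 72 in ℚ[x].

x^4 - 4x^3 - 41x^2 + 36x + 288

Apply the Euclidean algorithm:
  -x^3 - 4x^2 + 9x + 36 = (-1)(x^3 - 8x^2 - 9x + 72) + (-12x^2 + 108)
  x^3 - 8x^2 - 9x + 72 = (-(1/12)x + 2/3)(-12x^2 + 108) + (0)
Last nonzero remainder: -12x^2 + 108. Dividing through by -12 gives the monic gcd x^2 - 9.
Then lcm(f, g) = f·g / gcd(f, g); expanding and making the result monic gives the answer.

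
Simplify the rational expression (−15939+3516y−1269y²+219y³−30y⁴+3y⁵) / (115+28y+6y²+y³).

(−693+183y−33y²+3y³)/(5+y)

By polynomial division,
  3y⁵−30y⁴+219y³−1269y²+3516y−15939 = (3y²−48y+423)(y³+6y²+28y+115) + (−2808y²−2808y−64584)
  y³+6y²+28y+115 = (−(1/2808)y−5/2808)(−2808y²−2808y−64584) + (0)
Last nonzero remainder: −2808y²−2808y−64584. Dividing through by −2808 gives the monic gcd y²+y+23.
Cancel y²+y+23 from numerator and denominator to get the reduced form.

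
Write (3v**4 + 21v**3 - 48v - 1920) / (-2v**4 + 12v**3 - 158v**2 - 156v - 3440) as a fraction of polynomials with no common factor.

Euclidean algorithm in ℚ[v]:
  3v**4 + 21v**3 - 48v - 1920 = (-3/2)(-2v**4 + 12v**3 - 158v**2 - 156v - 3440) + (39v**3 - 237v**2 - 282v - 7080)
  -2v**4 + 12v**3 - 158v**2 - 156v - 3440 = (-(2/39)v - 2/507)(39v**3 - 237v**2 - 282v - 7080) + (-(29304/169)v**2 - (87912/169)v - 586080/169)
  39v**3 - 237v**2 - 282v - 7080 = (-(2197/9768)v + 9971/4884)(-(29304/169)v**2 - (87912/169)v - 586080/169) + (0)
Last nonzero remainder: -(29304/169)v**2 - (87912/169)v - 586080/169. Dividing through by -29304/169 gives the monic gcd v**2 + 3v + 20.
Cancel v**2 + 3v + 20 from numerator and denominator to get the reduced form.

(-3v**2 - 12v + 96)/(2v**2 - 18v + 172)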